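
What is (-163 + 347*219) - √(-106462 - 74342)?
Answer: 75830 - 2*I*√45201 ≈ 75830.0 - 425.21*I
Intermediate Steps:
(-163 + 347*219) - √(-106462 - 74342) = (-163 + 75993) - √(-180804) = 75830 - 2*I*√45201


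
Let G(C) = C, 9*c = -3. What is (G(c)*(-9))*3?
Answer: 9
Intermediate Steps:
c = -⅓ (c = (⅑)*(-3) = -⅓ ≈ -0.33333)
(G(c)*(-9))*3 = -⅓*(-9)*3 = 3*3 = 9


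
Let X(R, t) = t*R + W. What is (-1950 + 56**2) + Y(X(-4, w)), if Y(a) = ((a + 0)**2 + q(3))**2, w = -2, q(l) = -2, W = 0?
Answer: 5030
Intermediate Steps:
X(R, t) = R*t (X(R, t) = t*R + 0 = R*t + 0 = R*t)
Y(a) = (-2 + a**2)**2 (Y(a) = ((a + 0)**2 - 2)**2 = (a**2 - 2)**2 = (-2 + a**2)**2)
(-1950 + 56**2) + Y(X(-4, w)) = (-1950 + 56**2) + (-2 + (-4*(-2))**2)**2 = (-1950 + 3136) + (-2 + 8**2)**2 = 1186 + (-2 + 64)**2 = 1186 + 62**2 = 1186 + 3844 = 5030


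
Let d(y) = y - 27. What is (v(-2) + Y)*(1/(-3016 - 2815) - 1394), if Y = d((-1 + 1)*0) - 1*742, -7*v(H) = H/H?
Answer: 43763386360/40817 ≈ 1.0722e+6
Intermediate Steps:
v(H) = -1/7 (v(H) = -H/(7*H) = -1/7*1 = -1/7)
d(y) = -27 + y
Y = -769 (Y = (-27 + (-1 + 1)*0) - 1*742 = (-27 + 0*0) - 742 = (-27 + 0) - 742 = -27 - 742 = -769)
(v(-2) + Y)*(1/(-3016 - 2815) - 1394) = (-1/7 - 769)*(1/(-3016 - 2815) - 1394) = -5384*(1/(-5831) - 1394)/7 = -5384*(-1/5831 - 1394)/7 = -5384/7*(-8128415/5831) = 43763386360/40817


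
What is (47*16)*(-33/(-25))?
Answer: 24816/25 ≈ 992.64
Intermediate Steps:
(47*16)*(-33/(-25)) = 752*(-33*(-1/25)) = 752*(33/25) = 24816/25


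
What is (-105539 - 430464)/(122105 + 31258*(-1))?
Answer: -536003/90847 ≈ -5.9001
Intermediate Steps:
(-105539 - 430464)/(122105 + 31258*(-1)) = -536003/(122105 - 31258) = -536003/90847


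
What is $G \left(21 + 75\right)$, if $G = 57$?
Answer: $5472$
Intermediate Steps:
$G \left(21 + 75\right) = 57 \left(21 + 75\right) = 57 \cdot 96 = 5472$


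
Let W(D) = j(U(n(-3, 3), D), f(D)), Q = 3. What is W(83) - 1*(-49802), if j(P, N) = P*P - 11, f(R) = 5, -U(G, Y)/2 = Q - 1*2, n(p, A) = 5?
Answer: 49795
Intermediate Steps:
U(G, Y) = -2 (U(G, Y) = -2*(3 - 1*2) = -2*(3 - 2) = -2*1 = -2)
j(P, N) = -11 + P**2 (j(P, N) = P**2 - 11 = -11 + P**2)
W(D) = -7 (W(D) = -11 + (-2)**2 = -11 + 4 = -7)
W(83) - 1*(-49802) = -7 - 1*(-49802) = -7 + 49802 = 49795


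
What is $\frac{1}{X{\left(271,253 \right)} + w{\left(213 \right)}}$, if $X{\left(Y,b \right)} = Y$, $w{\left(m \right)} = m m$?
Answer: $\frac{1}{45640} \approx 2.1911 \cdot 10^{-5}$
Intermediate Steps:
$w{\left(m \right)} = m^{2}$
$\frac{1}{X{\left(271,253 \right)} + w{\left(213 \right)}} = \frac{1}{271 + 213^{2}} = \frac{1}{271 + 45369} = \frac{1}{45640}$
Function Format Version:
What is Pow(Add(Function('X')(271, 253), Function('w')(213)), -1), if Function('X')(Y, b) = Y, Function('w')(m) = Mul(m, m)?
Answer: Rational(1, 45640) ≈ 2.1911e-5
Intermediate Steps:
Function('w')(m) = Pow(m, 2)
Pow(Add(Function('X')(271, 253), Function('w')(213)), -1) = Pow(Add(271, Pow(213, 2)), -1) = Pow(Add(271, 45369), -1) = Pow(45640, -1) = Rational(1, 45640)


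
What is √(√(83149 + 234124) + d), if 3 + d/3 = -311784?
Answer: √(-935361 + √317273) ≈ 966.85*I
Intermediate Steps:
d = -935361 (d = -9 + 3*(-311784) = -9 - 935352 = -935361)
√(√(83149 + 234124) + d) = √(√(83149 + 234124) - 935361) = √(√317273 - 935361) = √(-935361 + √317273)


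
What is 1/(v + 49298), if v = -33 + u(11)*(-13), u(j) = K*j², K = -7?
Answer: 1/60276 ≈ 1.6590e-5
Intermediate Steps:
u(j) = -7*j²
v = 10978 (v = -33 - 7*11²*(-13) = -33 - 7*121*(-13) = -33 - 847*(-13) = -33 + 11011 = 10978)
1/(v + 49298) = 1/(10978 + 49298) = 1/60276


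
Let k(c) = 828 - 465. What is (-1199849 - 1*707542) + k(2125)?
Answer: -1907028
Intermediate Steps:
k(c) = 363
(-1199849 - 1*707542) + k(2125) = (-1199849 - 1*707542) + 363 = (-1199849 - 707542) + 363 = -1907391 + 363 = -1907028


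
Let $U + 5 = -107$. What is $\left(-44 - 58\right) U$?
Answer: $11424$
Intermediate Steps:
$U = -112$ ($U = -5 - 107 = -112$)
$\left(-44 - 58\right) U = \left(-44 - 58\right) \left(-112\right) = \left(-102\right) \left(-112\right) = 11424$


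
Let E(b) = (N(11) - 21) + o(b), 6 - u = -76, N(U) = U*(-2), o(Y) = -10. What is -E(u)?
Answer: 53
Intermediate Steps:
N(U) = -2*U
u = 82 (u = 6 - 1*(-76) = 6 + 76 = 82)
E(b) = -53 (E(b) = (-2*11 - 21) - 10 = (-22 - 21) - 10 = -43 - 10 = -53)
-E(u) = -1*(-53) = 53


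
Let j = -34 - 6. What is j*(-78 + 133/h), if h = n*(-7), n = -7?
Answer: 21080/7 ≈ 3011.4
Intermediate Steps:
h = 49 (h = -7*(-7) = 49)
j = -40
j*(-78 + 133/h) = -40*(-78 + 133/49) = -40*(-78 + 133*(1/49)) = -40*(-78 + 19/7) = -40*(-527/7) = 21080/7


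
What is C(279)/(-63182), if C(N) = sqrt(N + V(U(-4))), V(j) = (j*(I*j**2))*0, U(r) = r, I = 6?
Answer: -3*sqrt(31)/63182 ≈ -0.00026437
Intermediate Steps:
V(j) = 0 (V(j) = (j*(6*j**2))*0 = (6*j**3)*0 = 0)
C(N) = sqrt(N) (C(N) = sqrt(N + 0) = sqrt(N))
C(279)/(-63182) = sqrt(279)/(-63182) = (3*sqrt(31))*(-1/63182) = -3*sqrt(31)/63182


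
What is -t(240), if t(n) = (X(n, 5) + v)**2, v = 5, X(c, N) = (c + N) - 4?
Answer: -60516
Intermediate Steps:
X(c, N) = -4 + N + c (X(c, N) = (N + c) - 4 = -4 + N + c)
t(n) = (6 + n)**2 (t(n) = ((-4 + 5 + n) + 5)**2 = ((1 + n) + 5)**2 = (6 + n)**2)
-t(240) = -(6 + 240)**2 = -1*246**2 = -1*60516 = -60516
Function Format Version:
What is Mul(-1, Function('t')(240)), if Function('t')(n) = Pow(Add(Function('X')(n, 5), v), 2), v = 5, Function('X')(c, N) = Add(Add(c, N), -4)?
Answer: -60516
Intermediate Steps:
Function('X')(c, N) = Add(-4, N, c) (Function('X')(c, N) = Add(Add(N, c), -4) = Add(-4, N, c))
Function('t')(n) = Pow(Add(6, n), 2) (Function('t')(n) = Pow(Add(Add(-4, 5, n), 5), 2) = Pow(Add(Add(1, n), 5), 2) = Pow(Add(6, n), 2))
Mul(-1, Function('t')(240)) = Mul(-1, Pow(Add(6, 240), 2)) = Mul(-1, Pow(246, 2)) = Mul(-1, 60516) = -60516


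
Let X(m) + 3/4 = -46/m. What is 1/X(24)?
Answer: -3/8 ≈ -0.37500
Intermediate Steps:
X(m) = -¾ - 46/m
1/X(24) = 1/(-¾ - 46/24) = 1/(-¾ - 46*1/24) = 1/(-¾ - 23/12) = 1/(-8/3) = -3/8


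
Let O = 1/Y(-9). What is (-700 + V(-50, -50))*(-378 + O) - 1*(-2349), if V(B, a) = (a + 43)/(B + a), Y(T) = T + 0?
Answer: 26700031/100 ≈ 2.6700e+5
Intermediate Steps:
Y(T) = T
V(B, a) = (43 + a)/(B + a)
O = -⅑ (O = 1/(-9) = -⅑ ≈ -0.11111)
(-700 + V(-50, -50))*(-378 + O) - 1*(-2349) = (-700 + (43 - 50)/(-50 - 50))*(-378 - ⅑) - 1*(-2349) = (-700 - 7/(-100))*(-3403/9) + 2349 = (-700 - 1/100*(-7))*(-3403/9) + 2349 = (-700 + 7/100)*(-3403/9) + 2349 = -69993/100*(-3403/9) + 2349 = 26465131/100 + 2349 = 26700031/100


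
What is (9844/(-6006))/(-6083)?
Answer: 4922/18267249 ≈ 0.00026944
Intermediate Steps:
(9844/(-6006))/(-6083) = (9844*(-1/6006))*(-1/6083) = -4922/3003*(-1/6083) = 4922/18267249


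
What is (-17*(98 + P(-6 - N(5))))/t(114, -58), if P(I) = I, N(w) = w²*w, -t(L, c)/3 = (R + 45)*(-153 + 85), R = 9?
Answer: 11/216 ≈ 0.050926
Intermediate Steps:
t(L, c) = 11016 (t(L, c) = -3*(9 + 45)*(-153 + 85) = -162*(-68) = -3*(-3672) = 11016)
N(w) = w³
(-17*(98 + P(-6 - N(5))))/t(114, -58) = -17*(98 + (-6 - 1*5³))/11016 = -17*(98 + (-6 - 1*125))*(1/11016) = -17*(98 + (-6 - 125))*(1/11016) = -17*(98 - 131)*(1/11016) = -17*(-33)*(1/11016) = 561*(1/11016) = 11/216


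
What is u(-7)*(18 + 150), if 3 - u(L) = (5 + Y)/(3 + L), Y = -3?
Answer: 588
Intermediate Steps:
u(L) = 3 - 2/(3 + L) (u(L) = 3 - (5 - 3)/(3 + L) = 3 - 2/(3 + L))
u(-7)*(18 + 150) = ((7 + 3*(-7))/(3 - 7))*(18 + 150) = ((7 - 21)/(-4))*168 = -1/4*(-14)*168 = (7/2)*168 = 588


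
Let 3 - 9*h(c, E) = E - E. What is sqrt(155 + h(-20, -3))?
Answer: sqrt(1398)/3 ≈ 12.463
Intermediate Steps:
h(c, E) = 1/3 (h(c, E) = 1/3 - (E - E)/9 = 1/3 - 1/9*0 = 1/3 + 0 = 1/3)
sqrt(155 + h(-20, -3)) = sqrt(155 + 1/3) = sqrt(466/3) = sqrt(1398)/3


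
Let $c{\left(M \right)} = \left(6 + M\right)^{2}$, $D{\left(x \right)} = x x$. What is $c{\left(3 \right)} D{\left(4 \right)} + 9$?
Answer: $1305$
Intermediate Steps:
$D{\left(x \right)} = x^{2}$
$c{\left(3 \right)} D{\left(4 \right)} + 9 = \left(6 + 3\right)^{2} \cdot 4^{2} + 9 = 9^{2} \cdot 16 + 9 = 81 \cdot 16 + 9 = 1296 + 9 = 1305$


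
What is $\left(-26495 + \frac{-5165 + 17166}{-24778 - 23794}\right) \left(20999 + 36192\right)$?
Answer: $- \frac{73600650120931}{48572} \approx -1.5153 \cdot 10^{9}$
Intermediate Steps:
$\left(-26495 + \frac{-5165 + 17166}{-24778 - 23794}\right) \left(20999 + 36192\right) = \left(-26495 + \frac{12001}{-48572}\right) 57191 = \left(-26495 + 12001 \left(- \frac{1}{48572}\right)\right) 57191 = \left(-26495 - \frac{12001}{48572}\right) 57191 = \left(- \frac{1286927141}{48572}\right) 57191 = - \frac{73600650120931}{48572}$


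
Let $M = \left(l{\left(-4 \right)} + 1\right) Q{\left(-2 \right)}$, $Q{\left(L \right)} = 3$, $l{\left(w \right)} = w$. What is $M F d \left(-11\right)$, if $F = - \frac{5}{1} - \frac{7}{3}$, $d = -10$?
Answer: $7260$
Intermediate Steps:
$M = -9$ ($M = \left(-4 + 1\right) 3 = \left(-3\right) 3 = -9$)
$F = - \frac{22}{3}$ ($F = \left(-5\right) 1 - \frac{7}{3} = -5 - \frac{7}{3} = - \frac{22}{3} \approx -7.3333$)
$M F d \left(-11\right) = - 9 \left(- \frac{22}{3}\right) \left(-10\right) \left(-11\right) = - 9 \cdot \frac{220}{3} \left(-11\right) = \left(-9\right) \left(- \frac{2420}{3}\right) = 7260$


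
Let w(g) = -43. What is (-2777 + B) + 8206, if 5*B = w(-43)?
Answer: 27102/5 ≈ 5420.4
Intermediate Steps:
B = -43/5 (B = (⅕)*(-43) = -43/5 ≈ -8.6000)
(-2777 + B) + 8206 = (-2777 - 43/5) + 8206 = -13928/5 + 8206 = 27102/5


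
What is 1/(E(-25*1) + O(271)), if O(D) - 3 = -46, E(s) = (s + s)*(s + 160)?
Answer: -1/6793 ≈ -0.00014721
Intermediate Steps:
E(s) = 2*s*(160 + s) (E(s) = (2*s)*(160 + s) = 2*s*(160 + s))
O(D) = -43 (O(D) = 3 - 46 = -43)
1/(E(-25*1) + O(271)) = 1/(2*(-25*1)*(160 - 25*1) - 43) = 1/(2*(-25)*(160 - 25) - 43) = 1/(2*(-25)*135 - 43) = 1/(-6750 - 43) = 1/(-6793) = -1/6793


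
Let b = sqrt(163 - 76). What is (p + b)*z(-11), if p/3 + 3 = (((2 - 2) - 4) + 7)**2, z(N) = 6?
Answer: 108 + 6*sqrt(87) ≈ 163.96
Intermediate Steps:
b = sqrt(87) ≈ 9.3274
p = 18 (p = -9 + 3*(((2 - 2) - 4) + 7)**2 = -9 + 3*((0 - 4) + 7)**2 = -9 + 3*(-4 + 7)**2 = -9 + 3*3**2 = -9 + 3*9 = -9 + 27 = 18)
(p + b)*z(-11) = (18 + sqrt(87))*6 = 108 + 6*sqrt(87)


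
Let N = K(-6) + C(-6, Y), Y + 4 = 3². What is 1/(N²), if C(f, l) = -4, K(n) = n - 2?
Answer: 1/144 ≈ 0.0069444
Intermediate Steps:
Y = 5 (Y = -4 + 3² = -4 + 9 = 5)
K(n) = -2 + n
N = -12 (N = (-2 - 6) - 4 = -8 - 4 = -12)
1/(N²) = 1/((-12)²) = 1/144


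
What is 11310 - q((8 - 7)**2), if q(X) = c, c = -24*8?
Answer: 11502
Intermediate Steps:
c = -192
q(X) = -192
11310 - q((8 - 7)**2) = 11310 - 1*(-192) = 11310 + 192 = 11502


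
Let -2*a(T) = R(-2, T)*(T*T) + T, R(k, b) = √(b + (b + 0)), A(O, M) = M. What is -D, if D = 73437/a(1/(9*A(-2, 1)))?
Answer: 963640314/727 - 35690382*√2/727 ≈ 1.2561e+6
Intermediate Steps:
R(k, b) = √2*√b (R(k, b) = √(b + b) = √(2*b) = √2*√b)
a(T) = -T/2 - √2*T^(5/2)/2 (a(T) = -((√2*√T)*(T*T) + T)/2 = -((√2*√T)*T² + T)/2 = -(√2*T^(5/2) + T)/2 = -(T + √2*T^(5/2))/2 = -T/2 - √2*T^(5/2)/2)
D = 73437/(-1/18 - √2/486) (D = 73437/(-1/(2*(9*1)) - √2*(1/(9*1))^(5/2)/2) = 73437/(-½/9 - √2*(1/9)^(5/2)/2) = 73437/(-½*⅑ - √2*(⅑)^(5/2)/2) = 73437/(-1/18 - ½*√2*1/243) = 73437/(-1/18 - √2/486) ≈ -1.2561e+6)
-D = -(-963640314/727 + 35690382*√2/727) = 963640314/727 - 35690382*√2/727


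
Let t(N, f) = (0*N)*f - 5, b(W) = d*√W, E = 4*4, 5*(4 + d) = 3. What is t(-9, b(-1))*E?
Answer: -80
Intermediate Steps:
d = -17/5 (d = -4 + (⅕)*3 = -4 + ⅗ = -17/5 ≈ -3.4000)
E = 16
b(W) = -17*√W/5
t(N, f) = -5 (t(N, f) = 0*f - 5 = 0 - 5 = -5)
t(-9, b(-1))*E = -5*16 = -80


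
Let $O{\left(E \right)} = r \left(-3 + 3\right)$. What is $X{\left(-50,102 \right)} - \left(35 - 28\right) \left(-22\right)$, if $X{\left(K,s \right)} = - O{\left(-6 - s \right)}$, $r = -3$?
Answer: $154$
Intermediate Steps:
$O{\left(E \right)} = 0$ ($O{\left(E \right)} = - 3 \left(-3 + 3\right) = \left(-3\right) 0 = 0$)
$X{\left(K,s \right)} = 0$ ($X{\left(K,s \right)} = \left(-1\right) 0 = 0$)
$X{\left(-50,102 \right)} - \left(35 - 28\right) \left(-22\right) = 0 - \left(35 - 28\right) \left(-22\right) = 0 - 7 \left(-22\right) = 0 - -154 = 0 + 154 = 154$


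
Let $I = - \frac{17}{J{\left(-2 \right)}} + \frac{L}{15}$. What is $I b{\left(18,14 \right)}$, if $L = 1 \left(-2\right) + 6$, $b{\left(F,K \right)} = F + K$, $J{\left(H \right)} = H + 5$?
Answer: $- \frac{864}{5} \approx -172.8$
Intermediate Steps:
$J{\left(H \right)} = 5 + H$
$L = 4$ ($L = -2 + 6 = 4$)
$I = - \frac{27}{5}$ ($I = - \frac{17}{5 - 2} + \frac{4}{15} = - \frac{17}{3} + 4 \cdot \frac{1}{15} = \left(-17\right) \frac{1}{3} + \frac{4}{15} = - \frac{17}{3} + \frac{4}{15} = - \frac{27}{5} \approx -5.4$)
$I b{\left(18,14 \right)} = - \frac{27 \left(18 + 14\right)}{5} = \left(- \frac{27}{5}\right) 32 = - \frac{864}{5}$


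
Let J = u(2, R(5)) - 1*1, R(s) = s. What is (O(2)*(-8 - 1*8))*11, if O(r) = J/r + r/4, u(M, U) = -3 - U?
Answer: 704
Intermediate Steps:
J = -9 (J = (-3 - 1*5) - 1*1 = (-3 - 5) - 1 = -8 - 1 = -9)
O(r) = -9/r + r/4
(O(2)*(-8 - 1*8))*11 = ((-9/2 + (¼)*2)*(-8 - 1*8))*11 = ((-9*½ + ½)*(-8 - 8))*11 = ((-9/2 + ½)*(-16))*11 = -4*(-16)*11 = 64*11 = 704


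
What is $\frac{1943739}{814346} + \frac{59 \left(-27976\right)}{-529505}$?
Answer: $\frac{2373365997259}{431200278730} \approx 5.5041$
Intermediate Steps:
$\frac{1943739}{814346} + \frac{59 \left(-27976\right)}{-529505} = 1943739 \cdot \frac{1}{814346} - - \frac{1650584}{529505} = \frac{1943739}{814346} + \frac{1650584}{529505} = \frac{2373365997259}{431200278730}$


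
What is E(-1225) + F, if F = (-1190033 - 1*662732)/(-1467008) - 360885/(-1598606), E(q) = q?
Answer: -1434669640680565/1172583895424 ≈ -1223.5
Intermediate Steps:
F = 1745631213835/1172583895424 (F = (-1190033 - 662732)*(-1/1467008) - 360885*(-1/1598606) = -1852765*(-1/1467008) + 360885/1598606 = 1852765/1467008 + 360885/1598606 = 1745631213835/1172583895424 ≈ 1.4887)
E(-1225) + F = -1225 + 1745631213835/1172583895424 = -1434669640680565/1172583895424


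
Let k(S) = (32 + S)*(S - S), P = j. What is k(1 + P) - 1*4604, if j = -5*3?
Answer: -4604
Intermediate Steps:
j = -15
P = -15
k(S) = 0 (k(S) = (32 + S)*0 = 0)
k(1 + P) - 1*4604 = 0 - 1*4604 = 0 - 4604 = -4604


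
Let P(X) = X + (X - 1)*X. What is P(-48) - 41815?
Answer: -39511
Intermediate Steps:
P(X) = X + X*(-1 + X) (P(X) = X + (-1 + X)*X = X + X*(-1 + X))
P(-48) - 41815 = (-48)² - 41815 = 2304 - 41815 = -39511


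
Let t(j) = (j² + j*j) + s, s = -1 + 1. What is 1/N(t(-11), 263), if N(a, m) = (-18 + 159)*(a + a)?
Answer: 1/68244 ≈ 1.4653e-5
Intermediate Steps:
s = 0
t(j) = 2*j² (t(j) = (j² + j*j) + 0 = (j² + j²) + 0 = 2*j² + 0 = 2*j²)
N(a, m) = 282*a (N(a, m) = 141*(2*a) = 282*a)
1/N(t(-11), 263) = 1/(282*(2*(-11)²)) = 1/(282*(2*121)) = 1/(282*242) = 1/68244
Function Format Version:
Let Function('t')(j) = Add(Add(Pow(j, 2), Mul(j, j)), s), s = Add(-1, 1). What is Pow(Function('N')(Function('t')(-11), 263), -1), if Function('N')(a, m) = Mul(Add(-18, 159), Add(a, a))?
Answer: Rational(1, 68244) ≈ 1.4653e-5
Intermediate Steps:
s = 0
Function('t')(j) = Mul(2, Pow(j, 2)) (Function('t')(j) = Add(Add(Pow(j, 2), Mul(j, j)), 0) = Add(Add(Pow(j, 2), Pow(j, 2)), 0) = Add(Mul(2, Pow(j, 2)), 0) = Mul(2, Pow(j, 2)))
Function('N')(a, m) = Mul(282, a) (Function('N')(a, m) = Mul(141, Mul(2, a)) = Mul(282, a))
Pow(Function('N')(Function('t')(-11), 263), -1) = Pow(Mul(282, Mul(2, Pow(-11, 2))), -1) = Pow(Mul(282, Mul(2, 121)), -1) = Pow(Mul(282, 242), -1) = Pow(68244, -1) = Rational(1, 68244)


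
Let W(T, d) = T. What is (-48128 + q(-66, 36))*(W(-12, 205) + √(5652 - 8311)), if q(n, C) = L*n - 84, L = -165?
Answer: 447864 - 37322*I*√2659 ≈ 4.4786e+5 - 1.9245e+6*I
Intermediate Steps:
q(n, C) = -84 - 165*n (q(n, C) = -165*n - 84 = -84 - 165*n)
(-48128 + q(-66, 36))*(W(-12, 205) + √(5652 - 8311)) = (-48128 + (-84 - 165*(-66)))*(-12 + √(5652 - 8311)) = (-48128 + (-84 + 10890))*(-12 + √(-2659)) = (-48128 + 10806)*(-12 + I*√2659) = -37322*(-12 + I*√2659) = 447864 - 37322*I*√2659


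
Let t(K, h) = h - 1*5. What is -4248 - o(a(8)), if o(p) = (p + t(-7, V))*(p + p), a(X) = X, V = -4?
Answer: -4232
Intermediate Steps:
t(K, h) = -5 + h (t(K, h) = h - 5 = -5 + h)
o(p) = 2*p*(-9 + p) (o(p) = (p + (-5 - 4))*(p + p) = (p - 9)*(2*p) = (-9 + p)*(2*p) = 2*p*(-9 + p))
-4248 - o(a(8)) = -4248 - 2*8*(-9 + 8) = -4248 - 2*8*(-1) = -4248 - 1*(-16) = -4248 + 16 = -4232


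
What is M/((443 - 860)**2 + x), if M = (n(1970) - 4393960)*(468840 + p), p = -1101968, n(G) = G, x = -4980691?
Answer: -1390345922360/2403401 ≈ -5.7849e+5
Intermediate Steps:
M = 2780691844720 (M = (1970 - 4393960)*(468840 - 1101968) = -4391990*(-633128) = 2780691844720)
M/((443 - 860)**2 + x) = 2780691844720/((443 - 860)**2 - 4980691) = 2780691844720/((-417)**2 - 4980691) = 2780691844720/(173889 - 4980691) = 2780691844720/(-4806802) = 2780691844720*(-1/4806802) = -1390345922360/2403401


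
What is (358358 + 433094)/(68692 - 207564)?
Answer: -197863/34718 ≈ -5.6992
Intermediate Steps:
(358358 + 433094)/(68692 - 207564) = 791452/(-138872) = 791452*(-1/138872) = -197863/34718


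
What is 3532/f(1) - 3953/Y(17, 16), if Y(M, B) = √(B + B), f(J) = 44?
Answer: 883/11 - 3953*√2/8 ≈ -618.53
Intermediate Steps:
Y(M, B) = √2*√B (Y(M, B) = √(2*B) = √2*√B)
3532/f(1) - 3953/Y(17, 16) = 3532/44 - 3953*√2/8 = 3532*(1/44) - 3953*√2/8 = 883/11 - 3953*√2/8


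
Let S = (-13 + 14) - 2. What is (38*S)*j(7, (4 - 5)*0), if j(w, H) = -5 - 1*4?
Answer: 342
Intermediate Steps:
S = -1 (S = 1 - 2 = -1)
j(w, H) = -9 (j(w, H) = -5 - 4 = -9)
(38*S)*j(7, (4 - 5)*0) = (38*(-1))*(-9) = -38*(-9) = 342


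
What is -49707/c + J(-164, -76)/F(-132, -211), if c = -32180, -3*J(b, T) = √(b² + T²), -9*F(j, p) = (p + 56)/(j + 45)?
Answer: 49707/32180 + 1044*√2042/155 ≈ 305.91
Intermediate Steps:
F(j, p) = -(56 + p)/(9*(45 + j)) (F(j, p) = -(p + 56)/(9*(j + 45)) = -(56 + p)/(9*(45 + j)))
J(b, T) = -√(T² + b²)/3 (J(b, T) = -√(b² + T²)/3 = -√(T² + b²)/3)
-49707/c + J(-164, -76)/F(-132, -211) = -49707/(-32180) + (-√((-76)² + (-164)²)/3)/(((-56 - 1*(-211))/(9*(45 - 132)))) = -49707*(-1/32180) + (-√(5776 + 26896)/3)/(((⅑)*(-56 + 211)/(-87))) = 49707/32180 + (-4*√2042/3)/(((⅑)*(-1/87)*155)) = 49707/32180 + (-4*√2042/3)/(-155/783) = 49707/32180 - 4*√2042/3*(-783/155) = 49707/32180 + 1044*√2042/155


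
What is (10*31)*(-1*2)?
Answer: -620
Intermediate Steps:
(10*31)*(-1*2) = 310*(-2) = -620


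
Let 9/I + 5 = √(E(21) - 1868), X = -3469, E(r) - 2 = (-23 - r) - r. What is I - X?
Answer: 2261773/652 - 3*I*√1931/652 ≈ 3469.0 - 0.20219*I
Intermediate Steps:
E(r) = -21 - 2*r (E(r) = 2 + ((-23 - r) - r) = 2 + (-23 - 2*r) = -21 - 2*r)
I = 9/(-5 + I*√1931) (I = 9/(-5 + √((-21 - 2*21) - 1868)) = 9/(-5 + √((-21 - 42) - 1868)) = 9/(-5 + √(-63 - 1868)) = 9/(-5 + √(-1931)) = 9/(-5 + I*√1931) ≈ -0.023006 - 0.20219*I)
I - X = (-15/652 - 3*I*√1931/652) - 1*(-3469) = (-15/652 - 3*I*√1931/652) + 3469 = 2261773/652 - 3*I*√1931/652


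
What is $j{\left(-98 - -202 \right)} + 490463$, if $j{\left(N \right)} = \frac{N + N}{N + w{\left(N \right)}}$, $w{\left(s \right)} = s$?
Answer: $490464$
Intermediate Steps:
$j{\left(N \right)} = 1$ ($j{\left(N \right)} = \frac{N + N}{N + N} = \frac{2 N}{2 N} = 2 N \frac{1}{2 N} = 1$)
$j{\left(-98 - -202 \right)} + 490463 = 1 + 490463 = 490464$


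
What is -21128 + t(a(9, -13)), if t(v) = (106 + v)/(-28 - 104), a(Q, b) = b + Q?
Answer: -464833/22 ≈ -21129.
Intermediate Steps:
a(Q, b) = Q + b
t(v) = -53/66 - v/132 (t(v) = (106 + v)/(-132) = (106 + v)*(-1/132) = -53/66 - v/132)
-21128 + t(a(9, -13)) = -21128 + (-53/66 - (9 - 13)/132) = -21128 + (-53/66 - 1/132*(-4)) = -21128 + (-53/66 + 1/33) = -21128 - 17/22 = -464833/22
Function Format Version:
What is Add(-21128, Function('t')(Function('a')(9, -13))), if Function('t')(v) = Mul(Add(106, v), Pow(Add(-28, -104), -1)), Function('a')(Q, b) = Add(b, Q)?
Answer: Rational(-464833, 22) ≈ -21129.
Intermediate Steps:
Function('a')(Q, b) = Add(Q, b)
Function('t')(v) = Add(Rational(-53, 66), Mul(Rational(-1, 132), v)) (Function('t')(v) = Mul(Add(106, v), Pow(-132, -1)) = Mul(Add(106, v), Rational(-1, 132)) = Add(Rational(-53, 66), Mul(Rational(-1, 132), v)))
Add(-21128, Function('t')(Function('a')(9, -13))) = Add(-21128, Add(Rational(-53, 66), Mul(Rational(-1, 132), Add(9, -13)))) = Add(-21128, Add(Rational(-53, 66), Mul(Rational(-1, 132), -4))) = Add(-21128, Add(Rational(-53, 66), Rational(1, 33))) = Add(-21128, Rational(-17, 22)) = Rational(-464833, 22)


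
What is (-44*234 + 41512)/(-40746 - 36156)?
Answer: -15608/38451 ≈ -0.40592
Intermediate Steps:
(-44*234 + 41512)/(-40746 - 36156) = (-10296 + 41512)/(-76902) = 31216*(-1/76902) = -15608/38451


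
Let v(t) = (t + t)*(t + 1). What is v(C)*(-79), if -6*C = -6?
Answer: -316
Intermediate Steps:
C = 1 (C = -⅙*(-6) = 1)
v(t) = 2*t*(1 + t) (v(t) = (2*t)*(1 + t) = 2*t*(1 + t))
v(C)*(-79) = (2*1*(1 + 1))*(-79) = (2*1*2)*(-79) = 4*(-79) = -316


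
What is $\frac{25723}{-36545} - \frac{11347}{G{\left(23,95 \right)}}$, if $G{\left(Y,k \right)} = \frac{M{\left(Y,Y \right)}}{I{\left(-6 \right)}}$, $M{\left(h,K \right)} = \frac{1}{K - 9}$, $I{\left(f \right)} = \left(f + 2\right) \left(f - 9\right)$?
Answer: $- \frac{348327962323}{36545} \approx -9.5315 \cdot 10^{6}$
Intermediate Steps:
$I{\left(f \right)} = \left(-9 + f\right) \left(2 + f\right)$ ($I{\left(f \right)} = \left(2 + f\right) \left(-9 + f\right) = \left(-9 + f\right) \left(2 + f\right)$)
$M{\left(h,K \right)} = \frac{1}{-9 + K}$
$G{\left(Y,k \right)} = \frac{1}{60 \left(-9 + Y\right)}$ ($G{\left(Y,k \right)} = \frac{1}{\left(-9 + Y\right) \left(-18 + \left(-6\right)^{2} - -42\right)} = \frac{1}{\left(-9 + Y\right) \left(-18 + 36 + 42\right)} = \frac{1}{\left(-9 + Y\right) 60} = \frac{1}{-9 + Y} \frac{1}{60} = \frac{1}{60 \left(-9 + Y\right)}$)
$\frac{25723}{-36545} - \frac{11347}{G{\left(23,95 \right)}} = \frac{25723}{-36545} - \frac{11347}{\frac{1}{60} \frac{1}{-9 + 23}} = 25723 \left(- \frac{1}{36545}\right) - \frac{11347}{\frac{1}{60} \cdot \frac{1}{14}} = - \frac{25723}{36545} - \frac{11347}{\frac{1}{60} \cdot \frac{1}{14}} = - \frac{25723}{36545} - 11347 \frac{1}{\frac{1}{840}} = - \frac{25723}{36545} - 9531480 = - \frac{348327962323}{36545}$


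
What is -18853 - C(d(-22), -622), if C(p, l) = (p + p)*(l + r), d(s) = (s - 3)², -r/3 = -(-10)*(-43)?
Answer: -853853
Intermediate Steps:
r = 1290 (r = -(-3)*(-10*(-43)) = -(-3)*430 = -3*(-430) = 1290)
d(s) = (-3 + s)²
C(p, l) = 2*p*(1290 + l) (C(p, l) = (p + p)*(l + 1290) = (2*p)*(1290 + l) = 2*p*(1290 + l))
-18853 - C(d(-22), -622) = -18853 - 2*(-3 - 22)²*(1290 - 622) = -18853 - 2*(-25)²*668 = -18853 - 2*625*668 = -18853 - 1*835000 = -18853 - 835000 = -853853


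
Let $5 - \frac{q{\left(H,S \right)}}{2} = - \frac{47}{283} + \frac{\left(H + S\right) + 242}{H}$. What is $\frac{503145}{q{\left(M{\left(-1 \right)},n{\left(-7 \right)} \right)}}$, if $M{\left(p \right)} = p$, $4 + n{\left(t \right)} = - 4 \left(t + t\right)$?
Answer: $\frac{47463345}{56254} \approx 843.73$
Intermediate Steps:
$n{\left(t \right)} = -4 - 8 t$ ($n{\left(t \right)} = -4 - 4 \left(t + t\right) = -4 - 4 \cdot 2 t = -4 - 8 t$)
$q{\left(H,S \right)} = \frac{2924}{283} - \frac{2 \left(242 + H + S\right)}{H}$ ($q{\left(H,S \right)} = 10 - 2 \left(- \frac{47}{283} + \frac{\left(H + S\right) + 242}{H}\right) = 10 - 2 \left(\left(-47\right) \frac{1}{283} + \frac{242 + H + S}{H}\right) = 10 - 2 \left(- \frac{47}{283} + \frac{242 + H + S}{H}\right) = 10 + \left(\frac{94}{283} - \frac{2 \left(242 + H + S\right)}{H}\right) = \frac{2924}{283} - \frac{2 \left(242 + H + S\right)}{H}$)
$\frac{503145}{q{\left(M{\left(-1 \right)},n{\left(-7 \right)} \right)}} = \frac{503145}{\frac{2}{283} \frac{1}{-1} \left(-68486 - 283 \left(-4 - -56\right) + 1179 \left(-1\right)\right)} = \frac{503145}{\frac{2}{283} \left(-1\right) \left(-68486 - 283 \left(-4 + 56\right) - 1179\right)} = \frac{503145}{\frac{2}{283} \left(-1\right) \left(-68486 - 14716 - 1179\right)} = \frac{503145}{\frac{2}{283} \left(-1\right) \left(-84381\right)} = \frac{503145}{\frac{168762}{283}} = 503145 \cdot \frac{283}{168762} = \frac{47463345}{56254}$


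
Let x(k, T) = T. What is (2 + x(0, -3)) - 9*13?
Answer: -118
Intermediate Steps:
(2 + x(0, -3)) - 9*13 = (2 - 3) - 9*13 = -1 - 117 = -118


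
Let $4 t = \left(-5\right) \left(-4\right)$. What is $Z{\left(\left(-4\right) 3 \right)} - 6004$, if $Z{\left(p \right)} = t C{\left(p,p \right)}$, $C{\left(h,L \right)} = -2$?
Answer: $-6014$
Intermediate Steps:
$t = 5$ ($t = \frac{\left(-5\right) \left(-4\right)}{4} = \frac{1}{4} \cdot 20 = 5$)
$Z{\left(p \right)} = -10$ ($Z{\left(p \right)} = 5 \left(-2\right) = -10$)
$Z{\left(\left(-4\right) 3 \right)} - 6004 = -10 - 6004 = -6014$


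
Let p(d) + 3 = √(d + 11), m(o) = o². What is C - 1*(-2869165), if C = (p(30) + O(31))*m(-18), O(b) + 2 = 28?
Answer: 2876617 + 324*√41 ≈ 2.8787e+6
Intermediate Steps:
p(d) = -3 + √(11 + d) (p(d) = -3 + √(d + 11) = -3 + √(11 + d))
O(b) = 26 (O(b) = -2 + 28 = 26)
C = 7452 + 324*√41 (C = ((-3 + √(11 + 30)) + 26)*(-18)² = ((-3 + √41) + 26)*324 = (23 + √41)*324 = 7452 + 324*√41 ≈ 9526.6)
C - 1*(-2869165) = (7452 + 324*√41) - 1*(-2869165) = (7452 + 324*√41) + 2869165 = 2876617 + 324*√41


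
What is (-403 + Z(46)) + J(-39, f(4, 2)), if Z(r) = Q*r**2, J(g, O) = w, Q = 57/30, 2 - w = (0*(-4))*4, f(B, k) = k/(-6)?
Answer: 18097/5 ≈ 3619.4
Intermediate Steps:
f(B, k) = -k/6 (f(B, k) = k*(-1/6) = -k/6)
w = 2 (w = 2 - 0*(-4)*4 = 2 - 0*4 = 2 - 1*0 = 2 + 0 = 2)
Q = 19/10 (Q = 57*(1/30) = 19/10 ≈ 1.9000)
J(g, O) = 2
Z(r) = 19*r**2/10
(-403 + Z(46)) + J(-39, f(4, 2)) = (-403 + (19/10)*46**2) + 2 = (-403 + (19/10)*2116) + 2 = (-403 + 20102/5) + 2 = 18087/5 + 2 = 18097/5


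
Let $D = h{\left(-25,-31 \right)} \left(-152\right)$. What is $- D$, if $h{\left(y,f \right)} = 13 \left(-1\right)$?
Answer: $-1976$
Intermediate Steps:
$h{\left(y,f \right)} = -13$
$D = 1976$ ($D = \left(-13\right) \left(-152\right) = 1976$)
$- D = \left(-1\right) 1976 = -1976$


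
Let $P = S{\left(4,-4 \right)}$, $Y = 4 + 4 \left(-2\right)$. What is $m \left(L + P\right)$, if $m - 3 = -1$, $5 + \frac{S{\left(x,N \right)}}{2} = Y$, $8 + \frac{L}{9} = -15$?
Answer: $-450$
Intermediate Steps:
$L = -207$ ($L = -72 + 9 \left(-15\right) = -72 - 135 = -207$)
$Y = -4$ ($Y = 4 - 8 = -4$)
$S{\left(x,N \right)} = -18$ ($S{\left(x,N \right)} = -10 + 2 \left(-4\right) = -10 - 8 = -18$)
$m = 2$ ($m = 3 - 1 = 2$)
$P = -18$
$m \left(L + P\right) = 2 \left(-207 - 18\right) = 2 \left(-225\right) = -450$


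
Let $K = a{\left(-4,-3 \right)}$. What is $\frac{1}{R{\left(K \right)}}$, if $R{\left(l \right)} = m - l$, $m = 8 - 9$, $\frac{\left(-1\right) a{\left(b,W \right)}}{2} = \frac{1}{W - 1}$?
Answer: $- \frac{2}{3} \approx -0.66667$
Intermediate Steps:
$a{\left(b,W \right)} = - \frac{2}{-1 + W}$ ($a{\left(b,W \right)} = - \frac{2}{W - 1} = - \frac{2}{-1 + W}$)
$K = \frac{1}{2}$ ($K = - \frac{2}{-1 - 3} = - \frac{2}{-4} = \left(-2\right) \left(- \frac{1}{4}\right) = \frac{1}{2} \approx 0.5$)
$m = -1$
$R{\left(l \right)} = -1 - l$
$\frac{1}{R{\left(K \right)}} = \frac{1}{-1 - \frac{1}{2}} = \frac{1}{- \frac{3}{2}} = - \frac{2}{3}$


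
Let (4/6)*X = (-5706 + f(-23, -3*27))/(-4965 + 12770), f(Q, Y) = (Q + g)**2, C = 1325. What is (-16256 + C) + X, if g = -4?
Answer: -33298263/2230 ≈ -14932.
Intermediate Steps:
f(Q, Y) = (-4 + Q)**2 (f(Q, Y) = (Q - 4)**2 = (-4 + Q)**2)
X = -2133/2230 (X = 3*((-5706 + (-4 - 23)**2)/(-4965 + 12770))/2 = 3*((-5706 + (-27)**2)/7805)/2 = 3*((-5706 + 729)*(1/7805))/2 = 3*(-4977*1/7805)/2 = (3/2)*(-711/1115) = -2133/2230 ≈ -0.95650)
(-16256 + C) + X = (-16256 + 1325) - 2133/2230 = -14931 - 2133/2230 = -33298263/2230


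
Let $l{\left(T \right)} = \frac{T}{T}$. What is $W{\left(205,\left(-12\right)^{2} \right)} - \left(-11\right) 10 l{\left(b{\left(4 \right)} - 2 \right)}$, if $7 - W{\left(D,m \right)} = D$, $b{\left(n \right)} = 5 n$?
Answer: $-88$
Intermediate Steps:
$W{\left(D,m \right)} = 7 - D$
$l{\left(T \right)} = 1$
$W{\left(205,\left(-12\right)^{2} \right)} - \left(-11\right) 10 l{\left(b{\left(4 \right)} - 2 \right)} = \left(7 - 205\right) - \left(-11\right) 10 \cdot 1 = \left(7 - 205\right) - \left(-110\right) 1 = -198 - -110 = -198 + 110 = -88$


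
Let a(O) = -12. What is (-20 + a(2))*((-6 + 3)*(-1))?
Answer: -96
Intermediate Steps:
(-20 + a(2))*((-6 + 3)*(-1)) = (-20 - 12)*((-6 + 3)*(-1)) = -(-96)*(-1) = -32*3 = -96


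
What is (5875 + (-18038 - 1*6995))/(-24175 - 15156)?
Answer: 19158/39331 ≈ 0.48710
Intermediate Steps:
(5875 + (-18038 - 1*6995))/(-24175 - 15156) = (5875 + (-18038 - 6995))/(-39331) = (5875 - 25033)*(-1/39331) = -19158*(-1/39331) = 19158/39331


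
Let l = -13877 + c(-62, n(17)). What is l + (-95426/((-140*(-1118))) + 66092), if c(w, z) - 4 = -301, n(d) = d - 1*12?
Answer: 4063054967/78260 ≈ 51917.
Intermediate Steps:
n(d) = -12 + d (n(d) = d - 12 = -12 + d)
c(w, z) = -297 (c(w, z) = 4 - 301 = -297)
l = -14174 (l = -13877 - 297 = -14174)
l + (-95426/((-140*(-1118))) + 66092) = -14174 + (-95426/((-140*(-1118))) + 66092) = -14174 + (-95426/156520 + 66092) = -14174 + (-95426*1/156520 + 66092) = -14174 + (-47713/78260 + 66092) = -14174 + 5172312207/78260 = 4063054967/78260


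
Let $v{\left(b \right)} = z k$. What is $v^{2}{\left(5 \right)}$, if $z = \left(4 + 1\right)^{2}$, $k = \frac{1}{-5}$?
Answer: $25$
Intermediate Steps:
$k = - \frac{1}{5} \approx -0.2$
$z = 25$ ($z = 5^{2} = 25$)
$v{\left(b \right)} = -5$ ($v{\left(b \right)} = 25 \left(- \frac{1}{5}\right) = -5$)
$v^{2}{\left(5 \right)} = \left(-5\right)^{2} = 25$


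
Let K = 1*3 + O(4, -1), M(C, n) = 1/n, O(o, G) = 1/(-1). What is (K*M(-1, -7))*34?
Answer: -68/7 ≈ -9.7143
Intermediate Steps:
O(o, G) = -1
K = 2 (K = 1*3 - 1 = 3 - 1 = 2)
(K*M(-1, -7))*34 = (2/(-7))*34 = (2*(-⅐))*34 = -2/7*34 = -68/7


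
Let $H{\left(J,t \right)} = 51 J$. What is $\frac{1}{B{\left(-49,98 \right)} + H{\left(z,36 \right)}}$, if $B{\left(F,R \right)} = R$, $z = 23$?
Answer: $\frac{1}{1271} \approx 0.00078678$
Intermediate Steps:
$\frac{1}{B{\left(-49,98 \right)} + H{\left(z,36 \right)}} = \frac{1}{98 + 51 \cdot 23} = \frac{1}{98 + 1173} = \frac{1}{1271}$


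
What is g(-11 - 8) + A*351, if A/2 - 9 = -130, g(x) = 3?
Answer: -84939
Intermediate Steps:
A = -242 (A = 18 + 2*(-130) = 18 - 260 = -242)
g(-11 - 8) + A*351 = 3 - 242*351 = 3 - 84942 = -84939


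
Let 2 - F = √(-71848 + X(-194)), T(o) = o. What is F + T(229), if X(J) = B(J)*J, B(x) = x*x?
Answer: 231 - 12*I*√51203 ≈ 231.0 - 2715.4*I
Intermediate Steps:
B(x) = x²
X(J) = J³ (X(J) = J²*J = J³)
F = 2 - 12*I*√51203 (F = 2 - √(-71848 + (-194)³) = 2 - √(-71848 - 7301384) = 2 - √(-7373232) = 2 - 12*I*√51203 ≈ 2.0 - 2715.4*I)
F + T(229) = (2 - 12*I*√51203) + 229 = 231 - 12*I*√51203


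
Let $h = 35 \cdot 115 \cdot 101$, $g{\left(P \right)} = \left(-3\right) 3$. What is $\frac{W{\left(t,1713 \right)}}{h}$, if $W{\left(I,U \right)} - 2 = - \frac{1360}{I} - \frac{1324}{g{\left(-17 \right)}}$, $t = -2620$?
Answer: $\frac{25202}{68470425} \approx 0.00036807$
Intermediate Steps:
$g{\left(P \right)} = -9$
$h = 406525$ ($h = 4025 \cdot 101 = 406525$)
$W{\left(I,U \right)} = \frac{1342}{9} - \frac{1360}{I}$ ($W{\left(I,U \right)} = 2 - \left(- \frac{1324}{9} + \frac{1360}{I}\right) = 2 + \left(- \frac{1360}{I} + \frac{1324}{9}\right) = 2 + \left(\frac{1324}{9} - \frac{1360}{I}\right) = \frac{1342}{9} - \frac{1360}{I}$)
$\frac{W{\left(t,1713 \right)}}{h} = \frac{\frac{1342}{9} - \frac{1360}{-2620}}{406525} = \left(\frac{1342}{9} - - \frac{68}{131}\right) \frac{1}{406525} = \left(\frac{1342}{9} + \frac{68}{131}\right) \frac{1}{406525} = \frac{176414}{1179} \cdot \frac{1}{406525} = \frac{25202}{68470425}$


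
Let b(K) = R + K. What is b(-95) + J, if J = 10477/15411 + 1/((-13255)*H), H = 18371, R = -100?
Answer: -66293130224141/341154154605 ≈ -194.32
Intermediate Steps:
J = 231929923834/341154154605 (J = 10477/15411 + 1/(-13255*18371) = 10477*(1/15411) - 1/13255*1/18371 = 10477/15411 - 1/243507605 = 231929923834/341154154605 ≈ 0.67984)
b(K) = -100 + K
b(-95) + J = (-100 - 95) + 231929923834/341154154605 = -195 + 231929923834/341154154605 = -66293130224141/341154154605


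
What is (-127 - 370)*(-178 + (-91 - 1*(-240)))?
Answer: 14413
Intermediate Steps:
(-127 - 370)*(-178 + (-91 - 1*(-240))) = -497*(-178 + (-91 + 240)) = -497*(-178 + 149) = -497*(-29) = 14413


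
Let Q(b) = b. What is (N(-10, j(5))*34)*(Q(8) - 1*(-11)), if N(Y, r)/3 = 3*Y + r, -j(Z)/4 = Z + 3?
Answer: -120156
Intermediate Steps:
j(Z) = -12 - 4*Z (j(Z) = -4*(Z + 3) = -4*(3 + Z) = -12 - 4*Z)
N(Y, r) = 3*r + 9*Y (N(Y, r) = 3*(3*Y + r) = 3*(r + 3*Y) = 3*r + 9*Y)
(N(-10, j(5))*34)*(Q(8) - 1*(-11)) = ((3*(-12 - 4*5) + 9*(-10))*34)*(8 - 1*(-11)) = ((3*(-12 - 20) - 90)*34)*(8 + 11) = ((3*(-32) - 90)*34)*19 = ((-96 - 90)*34)*19 = -186*34*19 = -6324*19 = -120156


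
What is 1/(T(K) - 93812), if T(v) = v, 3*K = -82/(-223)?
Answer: -669/62760146 ≈ -1.0660e-5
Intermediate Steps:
K = 82/669 (K = (-82/(-223))/3 = (-82*(-1/223))/3 = (⅓)*(82/223) = 82/669 ≈ 0.12257)
1/(T(K) - 93812) = 1/(82/669 - 93812) = 1/(-62760146/669) = -669/62760146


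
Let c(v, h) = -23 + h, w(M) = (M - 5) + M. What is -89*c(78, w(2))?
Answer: 2136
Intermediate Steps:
w(M) = -5 + 2*M (w(M) = (-5 + M) + M = -5 + 2*M)
-89*c(78, w(2)) = -89*(-23 + (-5 + 2*2)) = -89*(-23 + (-5 + 4)) = -89*(-23 - 1) = -89*(-24) = 2136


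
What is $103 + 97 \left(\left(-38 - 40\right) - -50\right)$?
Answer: $-2613$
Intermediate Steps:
$103 + 97 \left(\left(-38 - 40\right) - -50\right) = 103 + 97 \left(\left(-38 - 40\right) + 50\right) = 103 + 97 \left(-78 + 50\right) = 103 + 97 \left(-28\right) = 103 - 2716 = -2613$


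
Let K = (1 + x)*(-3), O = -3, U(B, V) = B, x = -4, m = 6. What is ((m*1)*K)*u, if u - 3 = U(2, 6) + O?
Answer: 108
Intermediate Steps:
K = 9 (K = (1 - 4)*(-3) = -3*(-3) = 9)
u = 2 (u = 3 + (2 - 3) = 3 - 1 = 2)
((m*1)*K)*u = ((6*1)*9)*2 = (6*9)*2 = 54*2 = 108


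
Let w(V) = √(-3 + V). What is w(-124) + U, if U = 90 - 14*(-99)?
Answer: 1476 + I*√127 ≈ 1476.0 + 11.269*I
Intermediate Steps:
U = 1476 (U = 90 + 1386 = 1476)
w(-124) + U = √(-3 - 124) + 1476 = √(-127) + 1476 = I*√127 + 1476 = 1476 + I*√127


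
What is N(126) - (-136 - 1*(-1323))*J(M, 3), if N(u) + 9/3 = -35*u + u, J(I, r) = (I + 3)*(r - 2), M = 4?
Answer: -12596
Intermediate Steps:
J(I, r) = (-2 + r)*(3 + I) (J(I, r) = (3 + I)*(-2 + r) = (-2 + r)*(3 + I))
N(u) = -3 - 34*u (N(u) = -3 + (-35*u + u) = -3 - 34*u)
N(126) - (-136 - 1*(-1323))*J(M, 3) = (-3 - 34*126) - (-136 - 1*(-1323))*(-6 - 2*4 + 3*3 + 4*3) = (-3 - 4284) - (-136 + 1323)*(-6 - 8 + 9 + 12) = -4287 - 1187*7 = -4287 - 1*8309 = -4287 - 8309 = -12596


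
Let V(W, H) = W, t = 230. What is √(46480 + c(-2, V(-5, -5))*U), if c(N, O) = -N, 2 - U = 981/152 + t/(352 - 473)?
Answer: √8120279337/418 ≈ 215.58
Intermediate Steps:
U = -46957/18392 (U = 2 - (981/152 + 230/(352 - 473)) = 2 - (981*(1/152) + 230/(-121)) = 2 - (981/152 + 230*(-1/121)) = 2 - (981/152 - 230/121) = 2 - 1*83741/18392 = 2 - 83741/18392 = -46957/18392 ≈ -2.5531)
√(46480 + c(-2, V(-5, -5))*U) = √(46480 - 1*(-2)*(-46957/18392)) = √(46480 + 2*(-46957/18392)) = √(46480 - 46957/9196) = √(427383123/9196) = √8120279337/418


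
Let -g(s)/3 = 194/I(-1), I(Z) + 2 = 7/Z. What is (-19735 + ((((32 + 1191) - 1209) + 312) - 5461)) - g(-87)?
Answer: -74804/3 ≈ -24935.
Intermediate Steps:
I(Z) = -2 + 7/Z
g(s) = 194/3 (g(s) = -582/(-2 + 7/(-1)) = -582/(-2 + 7*(-1)) = -582/(-2 - 7) = -582/(-9) = -582*(-1)/9 = -3*(-194/9) = 194/3)
(-19735 + ((((32 + 1191) - 1209) + 312) - 5461)) - g(-87) = (-19735 + ((((32 + 1191) - 1209) + 312) - 5461)) - 1*194/3 = (-19735 + (((1223 - 1209) + 312) - 5461)) - 194/3 = (-19735 + ((14 + 312) - 5461)) - 194/3 = (-19735 + (326 - 5461)) - 194/3 = (-19735 - 5135) - 194/3 = -24870 - 194/3 = -74804/3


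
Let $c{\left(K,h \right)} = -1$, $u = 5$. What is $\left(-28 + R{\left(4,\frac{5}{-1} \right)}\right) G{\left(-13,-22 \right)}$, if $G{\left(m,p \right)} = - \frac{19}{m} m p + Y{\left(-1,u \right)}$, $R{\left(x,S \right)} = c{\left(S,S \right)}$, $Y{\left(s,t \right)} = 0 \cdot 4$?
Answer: $-12122$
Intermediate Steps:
$Y{\left(s,t \right)} = 0$
$R{\left(x,S \right)} = -1$
$G{\left(m,p \right)} = - 19 p$ ($G{\left(m,p \right)} = - \frac{19}{m} m p + 0 = - 19 p + 0 = - 19 p$)
$\left(-28 + R{\left(4,\frac{5}{-1} \right)}\right) G{\left(-13,-22 \right)} = \left(-28 - 1\right) \left(\left(-19\right) \left(-22\right)\right) = \left(-29\right) 418 = -12122$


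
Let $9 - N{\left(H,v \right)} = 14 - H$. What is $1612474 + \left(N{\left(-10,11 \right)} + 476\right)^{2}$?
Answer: $1824995$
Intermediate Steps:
$N{\left(H,v \right)} = -5 + H$ ($N{\left(H,v \right)} = 9 - \left(14 - H\right) = 9 + \left(-14 + H\right) = -5 + H$)
$1612474 + \left(N{\left(-10,11 \right)} + 476\right)^{2} = 1612474 + \left(\left(-5 - 10\right) + 476\right)^{2} = 1612474 + \left(-15 + 476\right)^{2} = 1612474 + 461^{2} = 1612474 + 212521 = 1824995$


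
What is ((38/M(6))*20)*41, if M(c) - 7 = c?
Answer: 31160/13 ≈ 2396.9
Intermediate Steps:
M(c) = 7 + c
((38/M(6))*20)*41 = ((38/(7 + 6))*20)*41 = ((38/13)*20)*41 = (760/13)*41 = 31160/13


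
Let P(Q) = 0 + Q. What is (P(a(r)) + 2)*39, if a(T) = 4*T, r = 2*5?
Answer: 1638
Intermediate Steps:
r = 10
P(Q) = Q
(P(a(r)) + 2)*39 = (4*10 + 2)*39 = (40 + 2)*39 = 42*39 = 1638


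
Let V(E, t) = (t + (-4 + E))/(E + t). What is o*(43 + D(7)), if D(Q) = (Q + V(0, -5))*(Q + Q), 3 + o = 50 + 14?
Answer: 50691/5 ≈ 10138.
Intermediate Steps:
V(E, t) = (-4 + E + t)/(E + t)
o = 61 (o = -3 + (50 + 14) = -3 + 64 = 61)
D(Q) = 2*Q*(9/5 + Q) (D(Q) = (Q + (-4 + 0 - 5)/(0 - 5))*(Q + Q) = (Q - 9/(-5))*(2*Q) = (Q - 1/5*(-9))*(2*Q) = (Q + 9/5)*(2*Q) = (9/5 + Q)*(2*Q) = 2*Q*(9/5 + Q))
o*(43 + D(7)) = 61*(43 + (2/5)*7*(9 + 5*7)) = 61*(43 + (2/5)*7*(9 + 35)) = 61*(43 + (2/5)*7*44) = 61*(43 + 616/5) = 61*(831/5) = 50691/5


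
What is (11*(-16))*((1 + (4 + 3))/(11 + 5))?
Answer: -88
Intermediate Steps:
(11*(-16))*((1 + (4 + 3))/(11 + 5)) = -176*(1 + 7)/16 = -1408/16 = -176*½ = -88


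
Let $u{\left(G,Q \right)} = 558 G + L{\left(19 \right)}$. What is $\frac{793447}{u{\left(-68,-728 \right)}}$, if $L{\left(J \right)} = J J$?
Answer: $- \frac{793447}{37583} \approx -21.112$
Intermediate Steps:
$L{\left(J \right)} = J^{2}$
$u{\left(G,Q \right)} = 361 + 558 G$ ($u{\left(G,Q \right)} = 558 G + 19^{2} = 558 G + 361 = 361 + 558 G$)
$\frac{793447}{u{\left(-68,-728 \right)}} = \frac{793447}{361 + 558 \left(-68\right)} = \frac{793447}{361 - 37944} = \frac{793447}{-37583} = 793447 \left(- \frac{1}{37583}\right) = - \frac{793447}{37583}$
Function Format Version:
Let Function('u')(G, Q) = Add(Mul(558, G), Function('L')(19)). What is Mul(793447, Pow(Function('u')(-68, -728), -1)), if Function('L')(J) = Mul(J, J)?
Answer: Rational(-793447, 37583) ≈ -21.112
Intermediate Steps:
Function('L')(J) = Pow(J, 2)
Function('u')(G, Q) = Add(361, Mul(558, G)) (Function('u')(G, Q) = Add(Mul(558, G), Pow(19, 2)) = Add(Mul(558, G), 361) = Add(361, Mul(558, G)))
Mul(793447, Pow(Function('u')(-68, -728), -1)) = Mul(793447, Pow(Add(361, Mul(558, -68)), -1)) = Mul(793447, Pow(Add(361, -37944), -1)) = Mul(793447, Pow(-37583, -1)) = Mul(793447, Rational(-1, 37583)) = Rational(-793447, 37583)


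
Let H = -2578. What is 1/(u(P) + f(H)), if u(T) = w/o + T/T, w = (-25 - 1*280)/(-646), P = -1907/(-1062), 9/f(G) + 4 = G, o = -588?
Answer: 490383768/488280697 ≈ 1.0043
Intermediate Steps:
f(G) = 9/(-4 + G)
P = 1907/1062 (P = -1907*(-1/1062) = 1907/1062 ≈ 1.7957)
w = 305/646 (w = (-25 - 280)*(-1/646) = -305*(-1/646) = 305/646 ≈ 0.47214)
u(T) = 379543/379848 (u(T) = (305/646)/(-588) + T/T = (305/646)*(-1/588) + 1 = -305/379848 + 1 = 379543/379848)
1/(u(P) + f(H)) = 1/(379543/379848 + 9/(-4 - 2578)) = 1/(379543/379848 + 9/(-2582)) = 1/(379543/379848 + 9*(-1/2582)) = 1/(379543/379848 - 9/2582) = 1/(488280697/490383768) = 490383768/488280697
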